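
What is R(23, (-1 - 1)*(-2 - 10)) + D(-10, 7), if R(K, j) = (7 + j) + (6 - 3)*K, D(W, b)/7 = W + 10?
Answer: 100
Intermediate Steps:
D(W, b) = 70 + 7*W (D(W, b) = 7*(W + 10) = 7*(10 + W) = 70 + 7*W)
R(K, j) = 7 + j + 3*K (R(K, j) = (7 + j) + 3*K = 7 + j + 3*K)
R(23, (-1 - 1)*(-2 - 10)) + D(-10, 7) = (7 + (-1 - 1)*(-2 - 10) + 3*23) + (70 + 7*(-10)) = (7 - 2*(-12) + 69) + (70 - 70) = (7 + 24 + 69) + 0 = 100 + 0 = 100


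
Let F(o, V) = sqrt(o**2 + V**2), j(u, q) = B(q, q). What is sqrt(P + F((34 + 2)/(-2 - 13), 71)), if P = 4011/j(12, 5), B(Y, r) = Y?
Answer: sqrt(20055 + 5*sqrt(126169))/5 ≈ 29.551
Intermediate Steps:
j(u, q) = q
F(o, V) = sqrt(V**2 + o**2)
P = 4011/5 ≈ 802.20
sqrt(P + F((34 + 2)/(-2 - 13), 71)) = sqrt(4011/5 + sqrt(71**2 + ((34 + 2)/(-2 - 13))**2)) = sqrt(4011/5 + sqrt(5041 + (36/(-15))**2)) = sqrt(4011/5 + sqrt(5041 + (36*(-1/15))**2)) = sqrt(4011/5 + sqrt(5041 + (-12/5)**2)) = sqrt(4011/5 + sqrt(5041 + 144/25)) = sqrt(4011/5 + sqrt(126169/25)) = sqrt(4011/5 + sqrt(126169)/5)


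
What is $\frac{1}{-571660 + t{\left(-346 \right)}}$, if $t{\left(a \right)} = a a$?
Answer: $- \frac{1}{451944} \approx -2.2127 \cdot 10^{-6}$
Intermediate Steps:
$t{\left(a \right)} = a^{2}$
$\frac{1}{-571660 + t{\left(-346 \right)}} = \frac{1}{-571660 + \left(-346\right)^{2}} = \frac{1}{-571660 + 119716} = \frac{1}{-451944} = - \frac{1}{451944}$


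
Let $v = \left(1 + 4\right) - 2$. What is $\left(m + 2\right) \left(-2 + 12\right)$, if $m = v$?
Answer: $50$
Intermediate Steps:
$v = 3$ ($v = 5 - 2 = 3$)
$m = 3$
$\left(m + 2\right) \left(-2 + 12\right) = \left(3 + 2\right) \left(-2 + 12\right) = 5 \cdot 10 = 50$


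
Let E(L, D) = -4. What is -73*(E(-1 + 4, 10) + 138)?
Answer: -9782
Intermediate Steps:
-73*(E(-1 + 4, 10) + 138) = -73*(-4 + 138) = -73*134 = -9782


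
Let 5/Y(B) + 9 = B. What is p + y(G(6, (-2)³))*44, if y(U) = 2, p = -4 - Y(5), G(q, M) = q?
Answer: 341/4 ≈ 85.250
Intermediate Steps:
Y(B) = 5/(-9 + B)
p = -11/4 (p = -4 - 5/(-9 + 5) = -4 - 5/(-4) = -4 - 5*(-1)/4 = -4 - 1*(-5/4) = -4 + 5/4 = -11/4 ≈ -2.7500)
p + y(G(6, (-2)³))*44 = -11/4 + 2*44 = -11/4 + 88 = 341/4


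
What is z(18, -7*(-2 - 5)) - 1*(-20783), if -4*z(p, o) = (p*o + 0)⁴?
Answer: -151291416661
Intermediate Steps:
z(p, o) = -o⁴*p⁴/4 (z(p, o) = -(p*o + 0)⁴/4 = -(o*p + 0)⁴/4 = -o⁴*p⁴/4)
z(18, -7*(-2 - 5)) - 1*(-20783) = -¼*(-7*(-2 - 5))⁴*18⁴ - 1*(-20783) = -¼*(-7*(-7))⁴*104976 + 20783 = -¼*49⁴*104976 + 20783 = -¼*5764801*104976 + 20783 = -151291437444 + 20783 = -151291416661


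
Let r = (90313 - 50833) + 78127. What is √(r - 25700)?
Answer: √91907 ≈ 303.16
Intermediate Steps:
r = 117607 (r = 39480 + 78127 = 117607)
√(r - 25700) = √(117607 - 25700) = √91907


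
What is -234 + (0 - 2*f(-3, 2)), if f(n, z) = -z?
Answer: -230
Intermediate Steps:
-234 + (0 - 2*f(-3, 2)) = -234 + (0 - (-2)*2) = -234 + (0 - 2*(-2)) = -234 + (0 + 4) = -234 + 4 = -230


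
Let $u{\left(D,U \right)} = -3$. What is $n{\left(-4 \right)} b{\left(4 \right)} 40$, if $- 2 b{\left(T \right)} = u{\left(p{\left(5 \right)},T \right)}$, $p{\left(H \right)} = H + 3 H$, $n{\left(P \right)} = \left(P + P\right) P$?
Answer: $1920$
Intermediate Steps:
$n{\left(P \right)} = 2 P^{2}$ ($n{\left(P \right)} = 2 P P = 2 P^{2}$)
$p{\left(H \right)} = 4 H$
$b{\left(T \right)} = \frac{3}{2}$ ($b{\left(T \right)} = \left(- \frac{1}{2}\right) \left(-3\right) = \frac{3}{2}$)
$n{\left(-4 \right)} b{\left(4 \right)} 40 = 2 \left(-4\right)^{2} \cdot \frac{3}{2} \cdot 40 = 2 \cdot 16 \cdot \frac{3}{2} \cdot 40 = 32 \cdot \frac{3}{2} \cdot 40 = 48 \cdot 40 = 1920$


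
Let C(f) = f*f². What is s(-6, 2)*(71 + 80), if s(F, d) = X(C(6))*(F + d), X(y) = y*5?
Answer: -652320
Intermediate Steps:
C(f) = f³
X(y) = 5*y
s(F, d) = 1080*F + 1080*d (s(F, d) = (5*6³)*(F + d) = (5*216)*(F + d) = 1080*(F + d) = 1080*F + 1080*d)
s(-6, 2)*(71 + 80) = (1080*(-6) + 1080*2)*(71 + 80) = (-6480 + 2160)*151 = -4320*151 = -652320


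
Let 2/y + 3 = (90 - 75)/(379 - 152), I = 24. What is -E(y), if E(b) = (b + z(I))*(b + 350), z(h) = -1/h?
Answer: 224154421/887112 ≈ 252.68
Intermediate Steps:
y = -227/333 (y = 2/(-3 + (90 - 75)/(379 - 152)) = 2/(-3 + 15/227) = 2/(-666/227) = 2*(-227/666) = -227/333 ≈ -0.68168)
E(b) = (350 + b)*(-1/24 + b) (E(b) = (b - 1/24)*(b + 350) = (b - 1*1/24)*(350 + b) = (b - 1/24)*(350 + b) = (-1/24 + b)*(350 + b) = (350 + b)*(-1/24 + b))
-E(y) = -(-175/12 + (-227/333)² + (8399/24)*(-227/333)) = -(-175/12 + 51529/110889 - 51529/216) = -1*(-224154421/887112) = 224154421/887112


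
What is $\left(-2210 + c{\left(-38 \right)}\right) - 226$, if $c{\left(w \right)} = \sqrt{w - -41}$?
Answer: $-2436 + \sqrt{3} \approx -2434.3$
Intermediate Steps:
$c{\left(w \right)} = \sqrt{41 + w}$ ($c{\left(w \right)} = \sqrt{w + \left(-2 + 43\right)} = \sqrt{w + 41} = \sqrt{41 + w}$)
$\left(-2210 + c{\left(-38 \right)}\right) - 226 = \left(-2210 + \sqrt{41 - 38}\right) - 226 = \left(-2210 + \sqrt{3}\right) - 226 = -2436 + \sqrt{3}$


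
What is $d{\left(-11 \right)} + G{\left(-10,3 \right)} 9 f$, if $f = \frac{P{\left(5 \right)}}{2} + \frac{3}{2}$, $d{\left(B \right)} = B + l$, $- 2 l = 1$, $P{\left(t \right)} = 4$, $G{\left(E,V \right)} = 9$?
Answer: $272$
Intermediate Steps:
$l = - \frac{1}{2}$ ($l = \left(- \frac{1}{2}\right) 1 = - \frac{1}{2} \approx -0.5$)
$d{\left(B \right)} = - \frac{1}{2} + B$ ($d{\left(B \right)} = B - \frac{1}{2} = - \frac{1}{2} + B$)
$f = \frac{7}{2}$ ($f = \frac{4}{2} + \frac{3}{2} = 4 \cdot \frac{1}{2} + 3 \cdot \frac{1}{2} = 2 + \frac{3}{2} = \frac{7}{2} \approx 3.5$)
$d{\left(-11 \right)} + G{\left(-10,3 \right)} 9 f = \left(- \frac{1}{2} - 11\right) + 9 \cdot 9 \cdot \frac{7}{2} = - \frac{23}{2} + 9 \cdot \frac{63}{2} = - \frac{23}{2} + \frac{567}{2} = 272$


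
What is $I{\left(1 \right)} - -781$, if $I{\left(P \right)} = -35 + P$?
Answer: $747$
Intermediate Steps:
$I{\left(1 \right)} - -781 = \left(-35 + 1\right) - -781 = -34 + 781 = 747$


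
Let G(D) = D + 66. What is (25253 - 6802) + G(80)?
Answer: 18597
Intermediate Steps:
G(D) = 66 + D
(25253 - 6802) + G(80) = (25253 - 6802) + (66 + 80) = 18451 + 146 = 18597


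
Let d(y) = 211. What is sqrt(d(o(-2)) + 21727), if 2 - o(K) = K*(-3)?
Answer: sqrt(21938) ≈ 148.11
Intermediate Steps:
o(K) = 2 + 3*K (o(K) = 2 - K*(-3) = 2 - (-3)*K = 2 + 3*K)
sqrt(d(o(-2)) + 21727) = sqrt(211 + 21727) = sqrt(21938)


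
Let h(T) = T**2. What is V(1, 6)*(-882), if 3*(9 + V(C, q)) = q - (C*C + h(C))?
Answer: 6762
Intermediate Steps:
V(C, q) = -9 - 2*C**2/3 + q/3 (V(C, q) = -9 + (q - (C*C + C**2))/3 = -9 + (q - (C**2 + C**2))/3 = -9 + (q - 2*C**2)/3 = -9 + (-2*C**2/3 + q/3) = -9 - 2*C**2/3 + q/3)
V(1, 6)*(-882) = (-9 - 2/3*1**2 + (1/3)*6)*(-882) = (-9 - 2/3*1 + 2)*(-882) = (-9 - 2/3 + 2)*(-882) = -23/3*(-882) = 6762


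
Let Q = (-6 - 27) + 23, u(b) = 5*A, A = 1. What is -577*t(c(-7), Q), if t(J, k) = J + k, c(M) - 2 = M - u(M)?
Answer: 11540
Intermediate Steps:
u(b) = 5 (u(b) = 5*1 = 5)
Q = -10 (Q = -33 + 23 = -10)
c(M) = -3 + M (c(M) = 2 + (M - 1*5) = 2 + (M - 5) = 2 + (-5 + M) = -3 + M)
-577*t(c(-7), Q) = -577*((-3 - 7) - 10) = -577*(-10 - 10) = -577*(-20) = 11540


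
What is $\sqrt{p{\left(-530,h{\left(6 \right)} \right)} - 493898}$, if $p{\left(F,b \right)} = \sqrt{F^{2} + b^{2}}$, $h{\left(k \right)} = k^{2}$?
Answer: $\sqrt{-493898 + 2 \sqrt{70549}} \approx 702.4 i$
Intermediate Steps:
$\sqrt{p{\left(-530,h{\left(6 \right)} \right)} - 493898} = \sqrt{\sqrt{\left(-530\right)^{2} + \left(6^{2}\right)^{2}} - 493898} = \sqrt{\sqrt{280900 + 36^{2}} - 493898} = \sqrt{\sqrt{280900 + 1296} - 493898} = \sqrt{\sqrt{282196} - 493898} = \sqrt{2 \sqrt{70549} - 493898} = \sqrt{-493898 + 2 \sqrt{70549}}$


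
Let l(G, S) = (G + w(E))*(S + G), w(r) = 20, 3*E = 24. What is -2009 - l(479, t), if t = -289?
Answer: -96819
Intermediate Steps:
E = 8 (E = (⅓)*24 = 8)
l(G, S) = (20 + G)*(G + S) (l(G, S) = (G + 20)*(S + G) = (20 + G)*(G + S))
-2009 - l(479, t) = -2009 - (479² + 20*479 + 20*(-289) + 479*(-289)) = -2009 - (229441 + 9580 - 5780 - 138431) = -2009 - 1*94810 = -2009 - 94810 = -96819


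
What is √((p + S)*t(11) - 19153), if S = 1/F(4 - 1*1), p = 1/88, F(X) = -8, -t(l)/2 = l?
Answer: I*√76602/2 ≈ 138.39*I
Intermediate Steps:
t(l) = -2*l
p = 1/88 ≈ 0.011364
S = -⅛ (S = 1/(-8) = -⅛ ≈ -0.12500)
√((p + S)*t(11) - 19153) = √((1/88 - ⅛)*(-2*11) - 19153) = √(-5/44*(-22) - 19153) = √(5/2 - 19153) = √(-38301/2) = I*√76602/2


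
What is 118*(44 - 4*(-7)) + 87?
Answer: 8583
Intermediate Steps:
118*(44 - 4*(-7)) + 87 = 118*(44 - 1*(-28)) + 87 = 118*(44 + 28) + 87 = 118*72 + 87 = 8496 + 87 = 8583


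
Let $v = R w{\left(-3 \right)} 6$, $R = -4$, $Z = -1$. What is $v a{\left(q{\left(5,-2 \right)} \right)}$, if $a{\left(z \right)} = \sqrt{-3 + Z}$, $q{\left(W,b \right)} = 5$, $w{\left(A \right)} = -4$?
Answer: $192 i \approx 192.0 i$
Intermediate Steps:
$a{\left(z \right)} = 2 i$ ($a{\left(z \right)} = \sqrt{-3 - 1} = \sqrt{-4} = 2 i$)
$v = 96$ ($v = \left(-4\right) \left(-4\right) 6 = 16 \cdot 6 = 96$)
$v a{\left(q{\left(5,-2 \right)} \right)} = 96 \cdot 2 i = 192 i$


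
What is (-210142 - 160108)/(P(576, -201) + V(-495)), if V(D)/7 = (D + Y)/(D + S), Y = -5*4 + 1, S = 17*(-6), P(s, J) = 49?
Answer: -221039250/32851 ≈ -6728.5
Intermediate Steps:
S = -102
Y = -19 (Y = -20 + 1 = -19)
V(D) = 7*(-19 + D)/(-102 + D) (V(D) = 7*((D - 19)/(D - 102)) = 7*((-19 + D)/(-102 + D)) = 7*(-19 + D)/(-102 + D))
(-210142 - 160108)/(P(576, -201) + V(-495)) = (-210142 - 160108)/(49 + 7*(-19 - 495)/(-102 - 495)) = -370250/(49 + 7*(-514)/(-597)) = -370250/(49 + 7*(-1/597)*(-514)) = -370250/(49 + 3598/597) = -370250/32851/597 = -370250*597/32851 = -221039250/32851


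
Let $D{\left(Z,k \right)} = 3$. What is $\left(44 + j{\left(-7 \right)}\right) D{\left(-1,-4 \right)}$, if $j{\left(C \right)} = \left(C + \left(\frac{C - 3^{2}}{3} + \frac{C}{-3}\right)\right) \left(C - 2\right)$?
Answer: $402$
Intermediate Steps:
$j{\left(C \right)} = \left(-3 + C\right) \left(-2 + C\right)$ ($j{\left(C \right)} = \left(C + \left(\left(C - 9\right) \frac{1}{3} + C \left(- \frac{1}{3}\right)\right)\right) \left(-2 + C\right) = \left(C - \left(\frac{C}{3} - \left(C - 9\right) \frac{1}{3}\right)\right) \left(-2 + C\right) = \left(C - \left(\frac{C}{3} - \left(-9 + C\right) \frac{1}{3}\right)\right) \left(-2 + C\right) = \left(C + \left(\left(-3 + \frac{C}{3}\right) - \frac{C}{3}\right)\right) \left(-2 + C\right) = \left(C - 3\right) \left(-2 + C\right) = \left(-3 + C\right) \left(-2 + C\right)$)
$\left(44 + j{\left(-7 \right)}\right) D{\left(-1,-4 \right)} = \left(44 + \left(6 + \left(-7\right)^{2} - -35\right)\right) 3 = \left(44 + \left(6 + 49 + 35\right)\right) 3 = \left(44 + 90\right) 3 = 134 \cdot 3 = 402$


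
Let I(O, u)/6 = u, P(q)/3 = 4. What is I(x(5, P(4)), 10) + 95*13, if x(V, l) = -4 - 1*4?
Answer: 1295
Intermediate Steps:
P(q) = 12 (P(q) = 3*4 = 12)
x(V, l) = -8 (x(V, l) = -4 - 4 = -8)
I(O, u) = 6*u
I(x(5, P(4)), 10) + 95*13 = 6*10 + 95*13 = 60 + 1235 = 1295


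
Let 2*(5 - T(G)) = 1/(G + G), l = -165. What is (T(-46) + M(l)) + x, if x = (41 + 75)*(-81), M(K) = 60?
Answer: -1716903/184 ≈ -9331.0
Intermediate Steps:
x = -9396 (x = 116*(-81) = -9396)
T(G) = 5 - 1/(4*G) (T(G) = 5 - 1/(2*(G + G)) = 5 - 1/(2*G)/2 = 5 - 1/(4*G))
(T(-46) + M(l)) + x = ((5 - ¼/(-46)) + 60) - 9396 = ((5 - ¼*(-1/46)) + 60) - 9396 = ((5 + 1/184) + 60) - 9396 = (921/184 + 60) - 9396 = 11961/184 - 9396 = -1716903/184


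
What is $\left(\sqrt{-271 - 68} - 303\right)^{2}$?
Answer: $\left(303 - i \sqrt{339}\right)^{2} \approx 91470.0 - 11158.0 i$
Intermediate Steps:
$\left(\sqrt{-271 - 68} - 303\right)^{2} = \left(\sqrt{-339} - 303\right)^{2} = \left(i \sqrt{339} - 303\right)^{2} = \left(-303 + i \sqrt{339}\right)^{2}$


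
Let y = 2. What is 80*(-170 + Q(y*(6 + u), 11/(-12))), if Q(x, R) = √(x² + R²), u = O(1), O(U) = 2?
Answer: -13600 + 20*√36985/3 ≈ -12318.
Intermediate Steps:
u = 2
Q(x, R) = √(R² + x²)
80*(-170 + Q(y*(6 + u), 11/(-12))) = 80*(-170 + √((11/(-12))² + (2*(6 + 2))²)) = 80*(-170 + √((11*(-1/12))² + (2*8)²)) = 80*(-170 + √((-11/12)² + 16²)) = 80*(-170 + √(121/144 + 256)) = 80*(-170 + √(36985/144)) = 80*(-170 + √36985/12) = -13600 + 20*√36985/3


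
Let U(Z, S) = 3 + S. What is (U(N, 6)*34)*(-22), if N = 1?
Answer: -6732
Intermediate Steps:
(U(N, 6)*34)*(-22) = ((3 + 6)*34)*(-22) = (9*34)*(-22) = 306*(-22) = -6732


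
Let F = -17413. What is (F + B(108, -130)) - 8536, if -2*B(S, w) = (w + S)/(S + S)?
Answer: -5604973/216 ≈ -25949.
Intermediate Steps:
B(S, w) = -(S + w)/(4*S) (B(S, w) = -(w + S)/(2*(S + S)) = -(S + w)/(2*(2*S)) = -(S + w)*1/(2*S)/2 = -(S + w)/(4*S))
(F + B(108, -130)) - 8536 = (-17413 + (¼)*(-1*108 - 1*(-130))/108) - 8536 = (-17413 + (¼)*(1/108)*(-108 + 130)) - 8536 = (-17413 + (¼)*(1/108)*22) - 8536 = (-17413 + 11/216) - 8536 = -3761197/216 - 8536 = -5604973/216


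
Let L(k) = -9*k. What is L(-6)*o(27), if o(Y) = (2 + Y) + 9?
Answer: 2052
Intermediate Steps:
o(Y) = 11 + Y
L(-6)*o(27) = (-9*(-6))*(11 + 27) = 54*38 = 2052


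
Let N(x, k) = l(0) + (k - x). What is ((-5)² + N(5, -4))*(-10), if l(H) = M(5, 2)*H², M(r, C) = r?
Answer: -160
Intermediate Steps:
l(H) = 5*H²
N(x, k) = k - x (N(x, k) = 5*0² + (k - x) = 5*0 + (k - x) = 0 + (k - x) = k - x)
((-5)² + N(5, -4))*(-10) = ((-5)² + (-4 - 1*5))*(-10) = (25 + (-4 - 5))*(-10) = (25 - 9)*(-10) = 16*(-10) = -160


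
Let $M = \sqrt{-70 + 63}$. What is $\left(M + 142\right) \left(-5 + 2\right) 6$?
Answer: $-2556 - 18 i \sqrt{7} \approx -2556.0 - 47.624 i$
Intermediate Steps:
$M = i \sqrt{7}$ ($M = \sqrt{-7} = i \sqrt{7} \approx 2.6458 i$)
$\left(M + 142\right) \left(-5 + 2\right) 6 = \left(i \sqrt{7} + 142\right) \left(-5 + 2\right) 6 = \left(142 + i \sqrt{7}\right) \left(\left(-3\right) 6\right) = \left(142 + i \sqrt{7}\right) \left(-18\right) = -2556 - 18 i \sqrt{7}$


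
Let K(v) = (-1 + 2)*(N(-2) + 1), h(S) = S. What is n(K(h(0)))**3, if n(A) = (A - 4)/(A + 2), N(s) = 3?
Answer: 0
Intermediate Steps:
K(v) = 4 (K(v) = (-1 + 2)*(3 + 1) = 1*4 = 4)
n(A) = (-4 + A)/(2 + A)
n(K(h(0)))**3 = ((-4 + 4)/(2 + 4))**3 = (0/6)**3 = ((1/6)*0)**3 = 0**3 = 0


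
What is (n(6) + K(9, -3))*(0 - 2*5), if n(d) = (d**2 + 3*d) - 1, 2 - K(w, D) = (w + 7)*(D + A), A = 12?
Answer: 890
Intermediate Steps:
K(w, D) = 2 - (7 + w)*(12 + D) (K(w, D) = 2 - (w + 7)*(D + 12) = 2 - (7 + w)*(12 + D))
n(d) = -1 + d**2 + 3*d
(n(6) + K(9, -3))*(0 - 2*5) = ((-1 + 6**2 + 3*6) + (-82 - 12*9 - 7*(-3) - 1*(-3)*9))*(0 - 2*5) = ((-1 + 36 + 18) + (-82 - 108 + 21 + 27))*(0 - 10) = (53 - 142)*(-10) = -89*(-10) = 890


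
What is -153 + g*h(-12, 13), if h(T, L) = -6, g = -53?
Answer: 165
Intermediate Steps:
-153 + g*h(-12, 13) = -153 - 53*(-6) = -153 + 318 = 165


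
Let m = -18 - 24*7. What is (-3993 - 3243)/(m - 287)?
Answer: 7236/473 ≈ 15.298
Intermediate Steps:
m = -186 (m = -18 - 168 = -186)
(-3993 - 3243)/(m - 287) = (-3993 - 3243)/(-186 - 287) = -7236/(-473) = -7236*(-1/473) = 7236/473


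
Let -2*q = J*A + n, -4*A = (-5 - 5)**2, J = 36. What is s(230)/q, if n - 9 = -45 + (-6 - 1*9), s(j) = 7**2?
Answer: 98/951 ≈ 0.10305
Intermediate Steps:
s(j) = 49
n = -51 (n = 9 + (-45 + (-6 - 1*9)) = 9 + (-45 + (-6 - 9)) = 9 + (-45 - 15) = 9 - 60 = -51)
A = -25 (A = -(-5 - 5)**2/4 = -1/4*(-10)**2 = -1/4*100 = -25)
q = 951/2 (q = -(36*(-25) - 51)/2 = -(-900 - 51)/2 = -1/2*(-951) = 951/2 ≈ 475.50)
s(230)/q = 49/(951/2) = 49*(2/951) = 98/951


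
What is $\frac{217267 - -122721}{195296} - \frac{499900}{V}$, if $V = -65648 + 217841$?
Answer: $- \frac{11471169179}{7430671032} \approx -1.5438$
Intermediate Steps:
$V = 152193$
$\frac{217267 - -122721}{195296} - \frac{499900}{V} = \frac{217267 - -122721}{195296} - \frac{499900}{152193} = \left(217267 + 122721\right) \frac{1}{195296} - \frac{499900}{152193} = 339988 \cdot \frac{1}{195296} - \frac{499900}{152193} = \frac{84997}{48824} - \frac{499900}{152193} = - \frac{11471169179}{7430671032}$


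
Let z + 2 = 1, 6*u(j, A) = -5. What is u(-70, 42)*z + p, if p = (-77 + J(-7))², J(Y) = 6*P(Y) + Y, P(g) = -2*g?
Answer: ⅚ ≈ 0.83333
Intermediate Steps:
u(j, A) = -⅚ (u(j, A) = (⅙)*(-5) = -⅚)
z = -1 (z = -2 + 1 = -1)
J(Y) = -11*Y (J(Y) = 6*(-2*Y) + Y = -12*Y + Y = -11*Y)
p = 0 (p = (-77 - 11*(-7))² = (-77 + 77)² = 0² = 0)
u(-70, 42)*z + p = -⅚*(-1) + 0 = ⅚ + 0 = ⅚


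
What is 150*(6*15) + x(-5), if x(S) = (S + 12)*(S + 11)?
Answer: 13542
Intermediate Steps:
x(S) = (11 + S)*(12 + S) (x(S) = (12 + S)*(11 + S) = (11 + S)*(12 + S))
150*(6*15) + x(-5) = 150*(6*15) + (132 + (-5)**2 + 23*(-5)) = 150*90 + (132 + 25 - 115) = 13500 + 42 = 13542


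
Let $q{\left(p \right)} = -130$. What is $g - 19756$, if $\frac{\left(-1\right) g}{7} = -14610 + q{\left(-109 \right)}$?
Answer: $83424$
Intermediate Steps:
$g = 103180$ ($g = - 7 \left(-14610 - 130\right) = \left(-7\right) \left(-14740\right) = 103180$)
$g - 19756 = 103180 - 19756 = 83424$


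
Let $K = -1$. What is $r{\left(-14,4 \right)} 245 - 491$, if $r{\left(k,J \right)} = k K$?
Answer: $2939$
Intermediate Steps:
$r{\left(k,J \right)} = - k$ ($r{\left(k,J \right)} = k \left(-1\right) = - k$)
$r{\left(-14,4 \right)} 245 - 491 = \left(-1\right) \left(-14\right) 245 - 491 = 14 \cdot 245 - 491 = 3430 - 491 = 2939$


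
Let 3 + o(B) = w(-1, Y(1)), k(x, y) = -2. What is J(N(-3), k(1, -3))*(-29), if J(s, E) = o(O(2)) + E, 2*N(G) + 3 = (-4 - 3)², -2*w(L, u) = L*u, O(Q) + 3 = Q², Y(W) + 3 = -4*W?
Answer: 493/2 ≈ 246.50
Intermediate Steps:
Y(W) = -3 - 4*W
O(Q) = -3 + Q²
w(L, u) = -L*u/2
o(B) = -13/2 (o(B) = -3 - ½*(-1)*(-3 - 4*1) = -3 - ½*(-1)*(-3 - 4) = -3 - ½*(-1)*(-7) = -3 - 7/2 = -13/2)
N(G) = 23 (N(G) = -3/2 + (-4 - 3)²/2 = -3/2 + (½)*(-7)² = -3/2 + (½)*49 = -3/2 + 49/2 = 23)
J(s, E) = -13/2 + E
J(N(-3), k(1, -3))*(-29) = (-13/2 - 2)*(-29) = -17/2*(-29) = 493/2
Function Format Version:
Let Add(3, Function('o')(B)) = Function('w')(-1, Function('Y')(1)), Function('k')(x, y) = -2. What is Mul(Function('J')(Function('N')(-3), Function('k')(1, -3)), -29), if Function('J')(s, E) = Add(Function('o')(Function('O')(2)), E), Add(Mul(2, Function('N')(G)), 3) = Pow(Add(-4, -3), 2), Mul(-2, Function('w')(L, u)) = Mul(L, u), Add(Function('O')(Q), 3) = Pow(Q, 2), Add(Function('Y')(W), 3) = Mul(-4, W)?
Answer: Rational(493, 2) ≈ 246.50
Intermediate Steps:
Function('Y')(W) = Add(-3, Mul(-4, W))
Function('O')(Q) = Add(-3, Pow(Q, 2))
Function('w')(L, u) = Mul(Rational(-1, 2), L, u) (Function('w')(L, u) = Mul(Rational(-1, 2), Mul(L, u)) = Mul(Rational(-1, 2), L, u))
Function('o')(B) = Rational(-13, 2) (Function('o')(B) = Add(-3, Mul(Rational(-1, 2), -1, Add(-3, Mul(-4, 1)))) = Add(-3, Mul(Rational(-1, 2), -1, Add(-3, -4))) = Add(-3, Mul(Rational(-1, 2), -1, -7)) = Add(-3, Rational(-7, 2)) = Rational(-13, 2))
Function('N')(G) = 23 (Function('N')(G) = Add(Rational(-3, 2), Mul(Rational(1, 2), Pow(Add(-4, -3), 2))) = Add(Rational(-3, 2), Mul(Rational(1, 2), Pow(-7, 2))) = Add(Rational(-3, 2), Mul(Rational(1, 2), 49)) = Add(Rational(-3, 2), Rational(49, 2)) = 23)
Function('J')(s, E) = Add(Rational(-13, 2), E)
Mul(Function('J')(Function('N')(-3), Function('k')(1, -3)), -29) = Mul(Add(Rational(-13, 2), -2), -29) = Mul(Rational(-17, 2), -29) = Rational(493, 2)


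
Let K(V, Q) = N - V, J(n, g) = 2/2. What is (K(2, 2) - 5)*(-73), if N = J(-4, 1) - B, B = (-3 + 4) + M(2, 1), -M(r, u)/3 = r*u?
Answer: 73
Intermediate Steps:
M(r, u) = -3*r*u
J(n, g) = 1 (J(n, g) = 2*(½) = 1)
B = -5 (B = (-3 + 4) - 3*2*1 = 1 - 6 = -5)
N = 6 (N = 1 - 1*(-5) = 1 + 5 = 6)
K(V, Q) = 6 - V
(K(2, 2) - 5)*(-73) = ((6 - 1*2) - 5)*(-73) = ((6 - 2) - 5)*(-73) = (4 - 5)*(-73) = -1*(-73) = 73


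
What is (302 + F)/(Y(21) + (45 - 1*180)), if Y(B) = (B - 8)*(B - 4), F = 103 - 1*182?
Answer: 223/86 ≈ 2.5930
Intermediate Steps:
F = -79 (F = 103 - 182 = -79)
Y(B) = (-8 + B)*(-4 + B)
(302 + F)/(Y(21) + (45 - 1*180)) = (302 - 79)/((32 + 21² - 12*21) + (45 - 1*180)) = 223/((32 + 441 - 252) + (45 - 180)) = 223/(221 - 135) = 223/86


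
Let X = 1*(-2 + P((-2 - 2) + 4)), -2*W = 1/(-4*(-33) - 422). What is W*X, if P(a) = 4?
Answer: 1/290 ≈ 0.0034483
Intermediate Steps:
W = 1/580 (W = -1/(2*(-4*(-33) - 422)) = -1/(2*(132 - 422)) = -½/(-290) = -½*(-1/290) = 1/580 ≈ 0.0017241)
X = 2 (X = 1*(-2 + 4) = 1*2 = 2)
W*X = (1/580)*2 = 1/290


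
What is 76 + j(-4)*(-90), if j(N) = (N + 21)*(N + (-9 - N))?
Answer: 13846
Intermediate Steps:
j(N) = -189 - 9*N (j(N) = (21 + N)*(-9) = -189 - 9*N)
76 + j(-4)*(-90) = 76 + (-189 - 9*(-4))*(-90) = 76 + (-189 + 36)*(-90) = 76 - 153*(-90) = 76 + 13770 = 13846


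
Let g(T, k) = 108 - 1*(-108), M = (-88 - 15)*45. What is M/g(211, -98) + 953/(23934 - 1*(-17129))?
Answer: -21124573/985512 ≈ -21.435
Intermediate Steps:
M = -4635 (M = -103*45 = -4635)
g(T, k) = 216 (g(T, k) = 108 + 108 = 216)
M/g(211, -98) + 953/(23934 - 1*(-17129)) = -4635/216 + 953/(23934 - 1*(-17129)) = -4635*1/216 + 953/(23934 + 17129) = -515/24 + 953/41063 = -21124573/985512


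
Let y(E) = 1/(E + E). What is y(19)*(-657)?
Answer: -657/38 ≈ -17.289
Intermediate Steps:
y(E) = 1/(2*E)
y(19)*(-657) = ((½)/19)*(-657) = ((½)*(1/19))*(-657) = (1/38)*(-657) = -657/38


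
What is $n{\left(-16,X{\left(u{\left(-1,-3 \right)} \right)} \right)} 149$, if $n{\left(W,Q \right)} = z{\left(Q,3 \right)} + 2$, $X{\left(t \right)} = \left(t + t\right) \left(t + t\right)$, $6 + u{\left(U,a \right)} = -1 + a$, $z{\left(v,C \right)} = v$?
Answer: $59898$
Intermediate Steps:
$u{\left(U,a \right)} = -7 + a$ ($u{\left(U,a \right)} = -6 + \left(-1 + a\right) = -7 + a$)
$X{\left(t \right)} = 4 t^{2}$ ($X{\left(t \right)} = 2 t 2 t = 4 t^{2}$)
$n{\left(W,Q \right)} = 2 + Q$ ($n{\left(W,Q \right)} = Q + 2 = 2 + Q$)
$n{\left(-16,X{\left(u{\left(-1,-3 \right)} \right)} \right)} 149 = \left(2 + 4 \left(-7 - 3\right)^{2}\right) 149 = \left(2 + 4 \left(-10\right)^{2}\right) 149 = \left(2 + 4 \cdot 100\right) 149 = \left(2 + 400\right) 149 = 402 \cdot 149 = 59898$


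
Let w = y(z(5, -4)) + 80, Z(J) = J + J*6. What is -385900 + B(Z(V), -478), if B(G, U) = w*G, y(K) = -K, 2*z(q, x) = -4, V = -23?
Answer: -399102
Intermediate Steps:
Z(J) = 7*J (Z(J) = J + 6*J = 7*J)
z(q, x) = -2 (z(q, x) = (½)*(-4) = -2)
w = 82 (w = -1*(-2) + 80 = 2 + 80 = 82)
B(G, U) = 82*G
-385900 + B(Z(V), -478) = -385900 + 82*(7*(-23)) = -385900 + 82*(-161) = -385900 - 13202 = -399102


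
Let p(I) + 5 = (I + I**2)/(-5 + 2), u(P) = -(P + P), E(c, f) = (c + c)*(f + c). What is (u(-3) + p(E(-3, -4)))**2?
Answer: 361201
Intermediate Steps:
E(c, f) = 2*c*(c + f) (E(c, f) = (2*c)*(c + f) = 2*c*(c + f))
u(P) = -2*P
p(I) = -5 - I/3 - I**2/3 (p(I) = -5 + (I + I**2)/(-5 + 2) = -5 + (I + I**2)/(-3) = -5 + (I + I**2)*(-1/3) = -5 + (-I/3 - I**2/3) = -5 - I/3 - I**2/3)
(u(-3) + p(E(-3, -4)))**2 = (-2*(-3) + (-5 - 2*(-3)*(-3 - 4)/3 - 36*(-3 - 4)**2/3))**2 = (6 + (-5 - 2*(-3)*(-7)/3 - (2*(-3)*(-7))**2/3))**2 = (6 + (-5 - 1/3*42 - 1/3*42**2))**2 = (6 + (-5 - 14 - 1/3*1764))**2 = (6 + (-5 - 14 - 588))**2 = (6 - 607)**2 = (-601)**2 = 361201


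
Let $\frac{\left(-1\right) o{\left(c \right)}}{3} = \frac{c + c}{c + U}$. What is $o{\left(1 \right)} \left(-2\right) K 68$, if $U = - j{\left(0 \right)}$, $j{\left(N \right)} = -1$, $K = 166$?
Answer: $67728$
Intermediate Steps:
$U = 1$ ($U = \left(-1\right) \left(-1\right) = 1$)
$o{\left(c \right)} = - \frac{6 c}{1 + c}$ ($o{\left(c \right)} = - 3 \frac{c + c}{c + 1} = - 3 \frac{2 c}{1 + c} = - \frac{6 c}{1 + c}$)
$o{\left(1 \right)} \left(-2\right) K 68 = \left(-6\right) 1 \frac{1}{1 + 1} \left(-2\right) 166 \cdot 68 = \left(-6\right) 1 \cdot \frac{1}{2} \left(-2\right) 166 \cdot 68 = \left(-3\right) \left(-2\right) 166 \cdot 68 = 6 \cdot 166 \cdot 68 = 996 \cdot 68 = 67728$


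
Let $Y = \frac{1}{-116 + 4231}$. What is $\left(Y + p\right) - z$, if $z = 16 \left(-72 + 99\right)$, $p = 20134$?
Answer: $\frac{81073731}{4115} \approx 19702.0$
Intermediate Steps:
$Y = \frac{1}{4115} \approx 0.00024301$
$z = 432$ ($z = 16 \cdot 27 = 432$)
$\left(Y + p\right) - z = \left(\frac{1}{4115} + 20134\right) - 432 = \frac{82851411}{4115} - 432 = \frac{81073731}{4115}$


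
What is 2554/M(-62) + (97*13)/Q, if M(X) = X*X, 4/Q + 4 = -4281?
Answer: -5192650431/3844 ≈ -1.3508e+6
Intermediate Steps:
Q = -4/4285 (Q = 4/(-4 - 4281) = 4/(-4285) = 4*(-1/4285) = -4/4285 ≈ -0.00093349)
M(X) = X**2
2554/M(-62) + (97*13)/Q = 2554/((-62)**2) + (97*13)/(-4/4285) = 2554/3844 + 1261*(-4285/4) = 2554*(1/3844) - 5403385/4 = 1277/1922 - 5403385/4 = -5192650431/3844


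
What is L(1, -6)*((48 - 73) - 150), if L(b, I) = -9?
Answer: 1575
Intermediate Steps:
L(1, -6)*((48 - 73) - 150) = -9*((48 - 73) - 150) = -9*(-25 - 150) = -9*(-175) = 1575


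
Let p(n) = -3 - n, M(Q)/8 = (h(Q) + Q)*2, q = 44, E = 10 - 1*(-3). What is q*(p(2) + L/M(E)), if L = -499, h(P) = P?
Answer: -28369/104 ≈ -272.78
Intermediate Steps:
E = 13 (E = 10 + 3 = 13)
M(Q) = 32*Q (M(Q) = 8*((Q + Q)*2) = 8*((2*Q)*2) = 8*(4*Q) = 32*Q)
q*(p(2) + L/M(E)) = 44*((-3 - 1*2) - 499/(32*13)) = 44*((-3 - 2) - 499/416) = 44*(-5 - 499*1/416) = 44*(-5 - 499/416) = 44*(-2579/416) = -28369/104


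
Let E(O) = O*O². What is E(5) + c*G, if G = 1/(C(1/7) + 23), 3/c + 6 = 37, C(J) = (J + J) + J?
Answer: 635521/5084 ≈ 125.00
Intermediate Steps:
C(J) = 3*J (C(J) = 2*J + J = 3*J)
c = 3/31 (c = 3/(-6 + 37) = 3/31 ≈ 0.096774)
E(O) = O³
G = 7/164 (G = 1/(3/7 + 23) = 1/(164/7) = 7/164 ≈ 0.042683)
E(5) + c*G = 5³ + (3/31)*(7/164) = 125 + 21/5084 = 635521/5084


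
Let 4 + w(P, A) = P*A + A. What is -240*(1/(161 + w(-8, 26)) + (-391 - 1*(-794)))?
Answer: -483552/5 ≈ -96710.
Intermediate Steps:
w(P, A) = -4 + A + A*P (w(P, A) = -4 + (P*A + A) = -4 + (A*P + A) = -4 + (A + A*P) = -4 + A + A*P)
-240*(1/(161 + w(-8, 26)) + (-391 - 1*(-794))) = -240*(1/(161 + (-4 + 26 + 26*(-8))) + (-391 - 1*(-794))) = -240*(1/(161 + (-4 + 26 - 208)) + (-391 + 794)) = -240*(1/(161 - 186) + 403) = -240*(1/(-25) + 403) = -240*(-1/25 + 403) = -240*10074/25 = -483552/5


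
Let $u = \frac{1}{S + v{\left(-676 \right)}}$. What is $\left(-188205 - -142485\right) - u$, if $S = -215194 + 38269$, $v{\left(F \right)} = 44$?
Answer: $- \frac{8086999319}{176881} \approx -45720.0$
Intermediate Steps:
$S = -176925$
$u = - \frac{1}{176881}$ ($u = \frac{1}{-176925 + 44} = \frac{1}{-176881} = - \frac{1}{176881} \approx -5.6535 \cdot 10^{-6}$)
$\left(-188205 - -142485\right) - u = \left(-188205 - -142485\right) - - \frac{1}{176881} = \left(-188205 + 142485\right) + \frac{1}{176881} = -45720 + \frac{1}{176881} = - \frac{8086999319}{176881}$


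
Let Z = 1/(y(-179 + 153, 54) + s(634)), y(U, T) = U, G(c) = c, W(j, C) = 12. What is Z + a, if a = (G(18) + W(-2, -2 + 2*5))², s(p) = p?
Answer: 547201/608 ≈ 900.00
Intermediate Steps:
a = 900 (a = (18 + 12)² = 30² = 900)
Z = 1/608 (Z = 1/((-179 + 153) + 634) = 1/(-26 + 634) = 1/608 ≈ 0.0016447)
Z + a = 1/608 + 900 = 547201/608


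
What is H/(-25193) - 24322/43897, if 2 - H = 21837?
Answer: 49392407/157985303 ≈ 0.31264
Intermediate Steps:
H = -21835 (H = 2 - 1*21837 = 2 - 21837 = -21835)
H/(-25193) - 24322/43897 = -21835/(-25193) - 24322/43897 = -21835*(-1/25193) - 24322*1/43897 = 21835/25193 - 24322/43897 = 49392407/157985303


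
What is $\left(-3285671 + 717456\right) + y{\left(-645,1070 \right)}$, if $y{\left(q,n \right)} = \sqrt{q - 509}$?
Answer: $-2568215 + i \sqrt{1154} \approx -2.5682 \cdot 10^{6} + 33.971 i$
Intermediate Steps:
$y{\left(q,n \right)} = \sqrt{-509 + q}$
$\left(-3285671 + 717456\right) + y{\left(-645,1070 \right)} = \left(-3285671 + 717456\right) + \sqrt{-509 - 645} = -2568215 + \sqrt{-1154} = -2568215 + i \sqrt{1154}$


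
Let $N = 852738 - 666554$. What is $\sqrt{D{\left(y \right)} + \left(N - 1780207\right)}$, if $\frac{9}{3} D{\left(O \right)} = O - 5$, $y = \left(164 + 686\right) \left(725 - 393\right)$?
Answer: $9 i \sqrt{18518} \approx 1224.7 i$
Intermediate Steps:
$N = 186184$ ($N = 852738 - 666554 = 186184$)
$y = 282200$ ($y = 850 \cdot 332 = 282200$)
$D{\left(O \right)} = - \frac{5}{3} + \frac{O}{3}$ ($D{\left(O \right)} = \frac{O - 5}{3} = \frac{-5 + O}{3} = - \frac{5}{3} + \frac{O}{3}$)
$\sqrt{D{\left(y \right)} + \left(N - 1780207\right)} = \sqrt{\left(- \frac{5}{3} + \frac{1}{3} \cdot 282200\right) + \left(186184 - 1780207\right)} = \sqrt{\left(- \frac{5}{3} + \frac{282200}{3}\right) + \left(186184 - 1780207\right)} = \sqrt{94065 - 1594023} = \sqrt{-1499958} = 9 i \sqrt{18518}$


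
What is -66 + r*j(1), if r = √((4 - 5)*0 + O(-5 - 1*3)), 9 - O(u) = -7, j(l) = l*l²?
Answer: -62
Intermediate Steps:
j(l) = l³
O(u) = 16 (O(u) = 9 - 1*(-7) = 9 + 7 = 16)
r = 4 (r = √((4 - 5)*0 + 16) = √(-1*0 + 16) = √(0 + 16) = √16 = 4)
-66 + r*j(1) = -66 + 4*1³ = -66 + 4*1 = -66 + 4 = -62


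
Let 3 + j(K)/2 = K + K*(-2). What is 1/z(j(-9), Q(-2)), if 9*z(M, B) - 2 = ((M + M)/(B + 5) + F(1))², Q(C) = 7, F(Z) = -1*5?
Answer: 9/11 ≈ 0.81818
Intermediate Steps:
F(Z) = -5
j(K) = -6 - 2*K (j(K) = -6 + 2*(K + K*(-2)) = -6 + 2*(K - 2*K) = -6 + 2*(-K) = -6 - 2*K)
z(M, B) = 2/9 + (-5 + 2*M/(5 + B))²/9 (z(M, B) = 2/9 + ((M + M)/(B + 5) - 5)²/9 = 2/9 + ((2*M)/(5 + B) - 5)²/9 = 2/9 + (2*M/(5 + B) - 5)²/9 = 2/9 + (-5 + 2*M/(5 + B))²/9)
1/z(j(-9), Q(-2)) = 1/(2/9 + (-25 - 5*7 + 2*(-6 - 2*(-9)))²/(9*(5 + 7)²)) = 1/(2/9 + (⅑)*(-25 - 35 + 2*(-6 + 18))²/12²) = 1/(2/9 + (⅑)*(1/144)*(-25 - 35 + 2*12)²) = 1/(2/9 + (⅑)*(1/144)*(-25 - 35 + 24)²) = 1/(2/9 + (⅑)*(1/144)*(-36)²) = 1/(2/9 + (⅑)*(1/144)*1296) = 1/(2/9 + 1) = 1/(11/9) = 9/11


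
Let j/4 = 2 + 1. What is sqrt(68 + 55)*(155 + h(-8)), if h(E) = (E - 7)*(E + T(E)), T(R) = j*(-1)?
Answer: 455*sqrt(123) ≈ 5046.2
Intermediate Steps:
j = 12 (j = 4*(2 + 1) = 4*3 = 12)
T(R) = -12 (T(R) = 12*(-1) = -12)
h(E) = (-12 + E)*(-7 + E) (h(E) = (E - 7)*(E - 12) = (-7 + E)*(-12 + E) = (-12 + E)*(-7 + E))
sqrt(68 + 55)*(155 + h(-8)) = sqrt(68 + 55)*(155 + (84 + (-8)**2 - 19*(-8))) = sqrt(123)*(155 + (84 + 64 + 152)) = sqrt(123)*(155 + 300) = sqrt(123)*455 = 455*sqrt(123)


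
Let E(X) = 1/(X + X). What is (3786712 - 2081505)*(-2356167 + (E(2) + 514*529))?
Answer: -14216384082901/4 ≈ -3.5541e+12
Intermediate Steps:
E(X) = 1/(2*X)
(3786712 - 2081505)*(-2356167 + (E(2) + 514*529)) = (3786712 - 2081505)*(-2356167 + ((½)/2 + 514*529)) = 1705207*(-2356167 + ((½)*(½) + 271906)) = 1705207*(-2356167 + (¼ + 271906)) = 1705207*(-2356167 + 1087625/4) = 1705207*(-8337043/4) = -14216384082901/4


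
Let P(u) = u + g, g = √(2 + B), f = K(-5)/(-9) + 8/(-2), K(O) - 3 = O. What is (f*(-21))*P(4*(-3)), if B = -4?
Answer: -952 + 238*I*√2/3 ≈ -952.0 + 112.19*I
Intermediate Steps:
K(O) = 3 + O
f = -34/9 (f = (3 - 5)/(-9) + 8/(-2) = -2*(-⅑) + 8*(-½) = 2/9 - 4 = -34/9 ≈ -3.7778)
g = I*√2 (g = √(2 - 4) = √(-2) = I*√2 ≈ 1.4142*I)
P(u) = u + I*√2
(f*(-21))*P(4*(-3)) = (-34/9*(-21))*(4*(-3) + I*√2) = 238*(-12 + I*√2)/3 = -952 + 238*I*√2/3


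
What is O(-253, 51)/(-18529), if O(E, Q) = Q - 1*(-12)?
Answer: -9/2647 ≈ -0.0034001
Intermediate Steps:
O(E, Q) = 12 + Q (O(E, Q) = Q + 12 = 12 + Q)
O(-253, 51)/(-18529) = (12 + 51)/(-18529) = 63*(-1/18529) = -9/2647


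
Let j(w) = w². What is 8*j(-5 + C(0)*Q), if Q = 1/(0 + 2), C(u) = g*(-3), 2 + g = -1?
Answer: 2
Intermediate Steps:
g = -3 (g = -2 - 1 = -3)
C(u) = 9 (C(u) = -3*(-3) = 9)
Q = ½ (Q = 1/2 = ½ ≈ 0.50000)
8*j(-5 + C(0)*Q) = 8*(-5 + 9*(½))² = 8*(-5 + 9/2)² = 8*(-½)² = 8*(¼) = 2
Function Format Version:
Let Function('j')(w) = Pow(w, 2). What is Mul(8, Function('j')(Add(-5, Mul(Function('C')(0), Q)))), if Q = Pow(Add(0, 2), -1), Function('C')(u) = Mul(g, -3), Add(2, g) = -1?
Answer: 2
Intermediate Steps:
g = -3 (g = Add(-2, -1) = -3)
Function('C')(u) = 9 (Function('C')(u) = Mul(-3, -3) = 9)
Q = Rational(1, 2) (Q = Pow(2, -1) = Rational(1, 2) ≈ 0.50000)
Mul(8, Function('j')(Add(-5, Mul(Function('C')(0), Q)))) = Mul(8, Pow(Add(-5, Mul(9, Rational(1, 2))), 2)) = Mul(8, Pow(Add(-5, Rational(9, 2)), 2)) = Mul(8, Pow(Rational(-1, 2), 2)) = Mul(8, Rational(1, 4)) = 2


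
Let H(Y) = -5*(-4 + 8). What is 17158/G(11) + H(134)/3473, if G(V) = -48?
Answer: -29795347/83352 ≈ -357.46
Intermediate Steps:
H(Y) = -20 (H(Y) = -5*4 = -20)
17158/G(11) + H(134)/3473 = 17158/(-48) - 20/3473 = 17158*(-1/48) - 20*1/3473 = -8579/24 - 20/3473 = -29795347/83352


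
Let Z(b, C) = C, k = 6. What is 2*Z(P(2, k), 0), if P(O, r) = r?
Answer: 0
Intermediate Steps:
2*Z(P(2, k), 0) = 2*0 = 0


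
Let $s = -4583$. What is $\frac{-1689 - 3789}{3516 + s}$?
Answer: $\frac{498}{97} \approx 5.134$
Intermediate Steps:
$\frac{-1689 - 3789}{3516 + s} = \frac{-1689 - 3789}{3516 - 4583} = - \frac{5478}{-1067} = \left(-5478\right) \left(- \frac{1}{1067}\right) = \frac{498}{97}$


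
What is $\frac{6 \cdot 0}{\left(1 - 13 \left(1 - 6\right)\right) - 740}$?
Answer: $0$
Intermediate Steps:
$\frac{6 \cdot 0}{\left(1 - 13 \left(1 - 6\right)\right) - 740} = \frac{0}{\left(1 - 13 \left(1 - 6\right)\right) - 740} = \frac{0}{\left(1 - -65\right) - 740} = \frac{0}{\left(1 + 65\right) - 740} = \frac{0}{66 - 740} = \frac{0}{-674} = 0 \left(- \frac{1}{674}\right) = 0$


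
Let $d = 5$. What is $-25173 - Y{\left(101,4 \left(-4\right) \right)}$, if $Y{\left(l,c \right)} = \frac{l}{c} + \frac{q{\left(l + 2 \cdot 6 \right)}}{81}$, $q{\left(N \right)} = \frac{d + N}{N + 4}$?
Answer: $- \frac{3816077047}{151632} \approx -25167.0$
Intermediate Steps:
$q{\left(N \right)} = \frac{5 + N}{4 + N}$ ($q{\left(N \right)} = \frac{5 + N}{N + 4} = \frac{5 + N}{4 + N}$)
$Y{\left(l,c \right)} = \frac{l}{c} + \frac{17 + l}{81 \left(16 + l\right)}$ ($Y{\left(l,c \right)} = \frac{l}{c} + \frac{\frac{1}{4 + \left(l + 2 \cdot 6\right)} \left(5 + \left(l + 2 \cdot 6\right)\right)}{81} = \frac{l}{c} + \frac{5 + \left(l + 12\right)}{4 + \left(l + 12\right)} \frac{1}{81} = \frac{l}{c} + \frac{5 + \left(12 + l\right)}{4 + \left(12 + l\right)} \frac{1}{81} = \frac{l}{c} + \frac{17 + l}{16 + l} \frac{1}{81} = \frac{l}{c} + \frac{17 + l}{81 \left(16 + l\right)}$)
$-25173 - Y{\left(101,4 \left(-4\right) \right)} = -25173 - \frac{101 \left(16 + 101\right) + \frac{4 \left(-4\right) \left(17 + 101\right)}{81}}{4 \left(-4\right) \left(16 + 101\right)} = -25173 - \frac{101 \cdot 117 + \frac{1}{81} \left(-16\right) 118}{\left(-16\right) 117} = -25173 - \left(- \frac{1}{16}\right) \frac{1}{117} \left(11817 - \frac{1888}{81}\right) = -25173 - \left(- \frac{1}{16}\right) \frac{1}{117} \cdot \frac{955289}{81} = -25173 - - \frac{955289}{151632} = -25173 + \frac{955289}{151632} = - \frac{3816077047}{151632}$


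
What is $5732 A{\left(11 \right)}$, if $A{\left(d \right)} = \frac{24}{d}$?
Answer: $\frac{137568}{11} \approx 12506.0$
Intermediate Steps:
$5732 A{\left(11 \right)} = 5732 \cdot \frac{24}{11} = \frac{137568}{11}$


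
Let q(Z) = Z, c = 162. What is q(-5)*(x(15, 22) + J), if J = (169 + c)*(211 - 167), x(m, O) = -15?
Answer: -72745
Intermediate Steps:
J = 14564 (J = (169 + 162)*(211 - 167) = 331*44 = 14564)
q(-5)*(x(15, 22) + J) = -5*(-15 + 14564) = -5*14549 = -72745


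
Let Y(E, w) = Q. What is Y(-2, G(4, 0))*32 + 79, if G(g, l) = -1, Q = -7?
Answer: -145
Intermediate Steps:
Y(E, w) = -7
Y(-2, G(4, 0))*32 + 79 = -7*32 + 79 = -224 + 79 = -145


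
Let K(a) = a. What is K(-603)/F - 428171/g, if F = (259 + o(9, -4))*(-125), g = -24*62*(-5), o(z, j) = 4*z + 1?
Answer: -395946017/6882000 ≈ -57.534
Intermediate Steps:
o(z, j) = 1 + 4*z
g = 7440 (g = -1488*(-5) = 7440)
F = -37000 (F = (259 + (1 + 4*9))*(-125) = (259 + (1 + 36))*(-125) = (259 + 37)*(-125) = 296*(-125) = -37000)
K(-603)/F - 428171/g = -603/(-37000) - 428171/7440 = -603*(-1/37000) - 428171*1/7440 = 603/37000 - 428171/7440 = -395946017/6882000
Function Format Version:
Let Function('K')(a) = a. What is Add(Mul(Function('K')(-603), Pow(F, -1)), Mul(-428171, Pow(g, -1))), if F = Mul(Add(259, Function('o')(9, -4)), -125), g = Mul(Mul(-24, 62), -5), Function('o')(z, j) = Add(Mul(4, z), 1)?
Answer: Rational(-395946017, 6882000) ≈ -57.534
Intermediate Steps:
Function('o')(z, j) = Add(1, Mul(4, z))
g = 7440 (g = Mul(-1488, -5) = 7440)
F = -37000 (F = Mul(Add(259, Add(1, Mul(4, 9))), -125) = Mul(Add(259, Add(1, 36)), -125) = Mul(Add(259, 37), -125) = Mul(296, -125) = -37000)
Add(Mul(Function('K')(-603), Pow(F, -1)), Mul(-428171, Pow(g, -1))) = Add(Mul(-603, Pow(-37000, -1)), Mul(-428171, Pow(7440, -1))) = Add(Mul(-603, Rational(-1, 37000)), Mul(-428171, Rational(1, 7440))) = Add(Rational(603, 37000), Rational(-428171, 7440)) = Rational(-395946017, 6882000)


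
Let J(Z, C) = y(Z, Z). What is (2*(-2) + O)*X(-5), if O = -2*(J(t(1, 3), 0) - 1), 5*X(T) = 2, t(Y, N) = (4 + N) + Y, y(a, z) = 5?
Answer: -24/5 ≈ -4.8000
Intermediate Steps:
t(Y, N) = 4 + N + Y
X(T) = ⅖ (X(T) = (⅕)*2 = ⅖)
J(Z, C) = 5
O = -8 (O = -2*(5 - 1) = -2*4 = -8)
(2*(-2) + O)*X(-5) = (2*(-2) - 8)*(⅖) = (-4 - 8)*(⅖) = -12*⅖ = -24/5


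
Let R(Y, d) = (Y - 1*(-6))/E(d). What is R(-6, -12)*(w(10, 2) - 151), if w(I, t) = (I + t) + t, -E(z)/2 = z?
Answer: 0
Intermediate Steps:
E(z) = -2*z
w(I, t) = I + 2*t
R(Y, d) = -(6 + Y)/(2*d) (R(Y, d) = (Y - 1*(-6))/((-2*d)) = (Y + 6)*(-1/(2*d)) = (6 + Y)*(-1/(2*d)) = -(6 + Y)/(2*d))
R(-6, -12)*(w(10, 2) - 151) = ((½)*(-6 - 1*(-6))/(-12))*((10 + 2*2) - 151) = ((½)*(-1/12)*(-6 + 6))*((10 + 4) - 151) = ((½)*(-1/12)*0)*(14 - 151) = 0*(-137) = 0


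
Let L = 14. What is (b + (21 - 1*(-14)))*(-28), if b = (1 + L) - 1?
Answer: -1372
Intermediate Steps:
b = 14 (b = (1 + 14) - 1 = 15 - 1 = 14)
(b + (21 - 1*(-14)))*(-28) = (14 + (21 - 1*(-14)))*(-28) = (14 + (21 + 14))*(-28) = (14 + 35)*(-28) = 49*(-28) = -1372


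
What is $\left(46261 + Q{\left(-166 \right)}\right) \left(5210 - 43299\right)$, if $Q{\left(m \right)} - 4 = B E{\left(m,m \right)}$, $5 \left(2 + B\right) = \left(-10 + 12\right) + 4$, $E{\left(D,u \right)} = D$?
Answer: $- \frac{8836229021}{5} \approx -1.7672 \cdot 10^{9}$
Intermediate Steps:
$B = - \frac{4}{5}$ ($B = -2 + \frac{\left(-10 + 12\right) + 4}{5} = -2 + \frac{2 + 4}{5} = -2 + \frac{1}{5} \cdot 6 = -2 + \frac{6}{5} = - \frac{4}{5} \approx -0.8$)
$Q{\left(m \right)} = 4 - \frac{4 m}{5}$
$\left(46261 + Q{\left(-166 \right)}\right) \left(5210 - 43299\right) = \left(46261 + \left(4 - - \frac{664}{5}\right)\right) \left(5210 - 43299\right) = \left(46261 + \left(4 + \frac{664}{5}\right)\right) \left(-38089\right) = \left(46261 + \frac{684}{5}\right) \left(-38089\right) = \frac{231989}{5} \left(-38089\right) = - \frac{8836229021}{5}$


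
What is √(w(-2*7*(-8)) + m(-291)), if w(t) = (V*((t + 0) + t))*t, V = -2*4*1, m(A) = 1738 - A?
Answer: 15*I*√883 ≈ 445.73*I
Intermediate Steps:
V = -8 (V = -8*1 = -8)
w(t) = -16*t² (w(t) = (-8*((t + 0) + t))*t = (-8*(t + t))*t = (-16*t)*t = -16*t²)
√(w(-2*7*(-8)) + m(-291)) = √(-16*(-2*7*(-8))² + (1738 - 1*(-291))) = √(-16*(-14*(-8))² + (1738 + 291)) = √(-16*112² + 2029) = √(-16*12544 + 2029) = √(-200704 + 2029) = √(-198675) = 15*I*√883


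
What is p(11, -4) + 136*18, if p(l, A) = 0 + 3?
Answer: 2451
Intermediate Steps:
p(l, A) = 3
p(11, -4) + 136*18 = 3 + 136*18 = 3 + 2448 = 2451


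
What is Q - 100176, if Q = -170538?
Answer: -270714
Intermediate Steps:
Q - 100176 = -170538 - 100176 = -270714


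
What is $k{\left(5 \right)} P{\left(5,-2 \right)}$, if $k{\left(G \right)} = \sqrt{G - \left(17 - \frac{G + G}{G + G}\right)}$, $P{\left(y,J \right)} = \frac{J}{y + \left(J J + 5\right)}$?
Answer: $- \frac{i \sqrt{11}}{7} \approx - 0.4738 i$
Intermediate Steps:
$P{\left(y,J \right)} = \frac{J}{5 + y + J^{2}}$ ($P{\left(y,J \right)} = \frac{J}{y + \left(J^{2} + 5\right)} = \frac{J}{y + \left(5 + J^{2}\right)} = \frac{J}{5 + y + J^{2}}$)
$k{\left(G \right)} = \sqrt{-16 + G}$ ($k{\left(G \right)} = \sqrt{G - \left(17 - \frac{2 G}{2 G}\right)} = \sqrt{G + \left(2 G \frac{1}{2 G} - 17\right)} = \sqrt{G + \left(1 - 17\right)} = \sqrt{G - 16} = \sqrt{-16 + G}$)
$k{\left(5 \right)} P{\left(5,-2 \right)} = \sqrt{-16 + 5} \left(- \frac{2}{5 + 5 + \left(-2\right)^{2}}\right) = \sqrt{-11} \left(- \frac{2}{5 + 5 + 4}\right) = i \sqrt{11} \left(- \frac{2}{14}\right) = i \sqrt{11} \left(\left(-2\right) \frac{1}{14}\right) = i \sqrt{11} \left(- \frac{1}{7}\right) = - \frac{i \sqrt{11}}{7}$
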